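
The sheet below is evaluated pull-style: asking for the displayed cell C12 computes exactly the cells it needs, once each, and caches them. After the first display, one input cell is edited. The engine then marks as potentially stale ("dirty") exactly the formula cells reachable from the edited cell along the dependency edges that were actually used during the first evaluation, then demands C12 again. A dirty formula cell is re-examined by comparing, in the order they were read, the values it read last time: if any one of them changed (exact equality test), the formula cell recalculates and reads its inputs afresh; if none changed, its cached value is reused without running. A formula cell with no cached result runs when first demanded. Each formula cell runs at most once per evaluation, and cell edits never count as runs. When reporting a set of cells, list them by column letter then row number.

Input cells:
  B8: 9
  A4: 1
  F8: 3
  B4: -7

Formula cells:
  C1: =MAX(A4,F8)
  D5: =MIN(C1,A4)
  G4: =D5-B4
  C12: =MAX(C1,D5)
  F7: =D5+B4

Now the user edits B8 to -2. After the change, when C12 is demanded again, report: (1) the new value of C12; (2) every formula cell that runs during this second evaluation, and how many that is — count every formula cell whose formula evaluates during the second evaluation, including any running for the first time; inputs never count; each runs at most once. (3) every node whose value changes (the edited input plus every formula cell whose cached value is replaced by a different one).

Demanding C12 again yields 3.
0 formula cells run: none.
The nodes whose values change: B8.
Note the shortcut — nothing in the graph depends on B8 at all, so no recomputation happens.

First demand of the output computes:
  C1 = MAX(1, 3) = 3
  D5 = MIN(3, 1) = 1
  C12 = MAX(3, 1) = 3

After the edit, cleaning proceeds:
  no node depends on B8 at all; the second demand re-runs nothing.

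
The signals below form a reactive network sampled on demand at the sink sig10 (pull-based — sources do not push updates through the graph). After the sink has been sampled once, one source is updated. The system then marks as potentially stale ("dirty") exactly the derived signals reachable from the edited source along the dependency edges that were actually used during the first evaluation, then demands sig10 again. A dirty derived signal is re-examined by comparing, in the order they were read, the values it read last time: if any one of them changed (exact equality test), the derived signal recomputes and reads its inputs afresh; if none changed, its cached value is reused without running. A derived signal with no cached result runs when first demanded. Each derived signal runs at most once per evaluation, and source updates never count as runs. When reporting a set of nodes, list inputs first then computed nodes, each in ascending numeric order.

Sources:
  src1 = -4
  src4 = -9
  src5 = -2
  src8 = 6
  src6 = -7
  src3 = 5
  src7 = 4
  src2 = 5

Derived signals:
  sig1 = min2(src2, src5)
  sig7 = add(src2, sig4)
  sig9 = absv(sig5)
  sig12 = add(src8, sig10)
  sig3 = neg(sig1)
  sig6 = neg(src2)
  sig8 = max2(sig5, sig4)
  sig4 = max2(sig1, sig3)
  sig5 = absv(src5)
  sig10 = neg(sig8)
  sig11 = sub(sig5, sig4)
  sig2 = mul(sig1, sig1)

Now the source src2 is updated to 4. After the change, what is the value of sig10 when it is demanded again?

Initial pass — values computed on the first demand:
  sig1 = min2(5, -2) = -2
  sig3 = neg(-2) = 2
  sig4 = max2(-2, 2) = 2
  sig5 = absv(-2) = 2
  sig8 = max2(2, 2) = 2
  sig10 = neg(2) = -2

Second demand — change propagation:
  sig1: re-runs because src2 5->4; new result -2 (unchanged).
  sig3: re-examined; everything it read last time is the same (sig1 unchanged) — cache 2 kept, no run.
  sig4: re-examined; everything it read last time is the same (sig1 unchanged, sig3 unchanged) — cache 2 kept, no run.
  sig8: re-examined; everything it read last time is the same (sig5 unchanged, sig4 unchanged) — cache 2 kept, no run.
  sig10: re-examined; everything it read last time is the same (sig8 unchanged) — cache -2 kept, no run.

The important point: sig1 recomputes to an identical value, and the output ends up unchanged.

sig10 now evaluates to -2.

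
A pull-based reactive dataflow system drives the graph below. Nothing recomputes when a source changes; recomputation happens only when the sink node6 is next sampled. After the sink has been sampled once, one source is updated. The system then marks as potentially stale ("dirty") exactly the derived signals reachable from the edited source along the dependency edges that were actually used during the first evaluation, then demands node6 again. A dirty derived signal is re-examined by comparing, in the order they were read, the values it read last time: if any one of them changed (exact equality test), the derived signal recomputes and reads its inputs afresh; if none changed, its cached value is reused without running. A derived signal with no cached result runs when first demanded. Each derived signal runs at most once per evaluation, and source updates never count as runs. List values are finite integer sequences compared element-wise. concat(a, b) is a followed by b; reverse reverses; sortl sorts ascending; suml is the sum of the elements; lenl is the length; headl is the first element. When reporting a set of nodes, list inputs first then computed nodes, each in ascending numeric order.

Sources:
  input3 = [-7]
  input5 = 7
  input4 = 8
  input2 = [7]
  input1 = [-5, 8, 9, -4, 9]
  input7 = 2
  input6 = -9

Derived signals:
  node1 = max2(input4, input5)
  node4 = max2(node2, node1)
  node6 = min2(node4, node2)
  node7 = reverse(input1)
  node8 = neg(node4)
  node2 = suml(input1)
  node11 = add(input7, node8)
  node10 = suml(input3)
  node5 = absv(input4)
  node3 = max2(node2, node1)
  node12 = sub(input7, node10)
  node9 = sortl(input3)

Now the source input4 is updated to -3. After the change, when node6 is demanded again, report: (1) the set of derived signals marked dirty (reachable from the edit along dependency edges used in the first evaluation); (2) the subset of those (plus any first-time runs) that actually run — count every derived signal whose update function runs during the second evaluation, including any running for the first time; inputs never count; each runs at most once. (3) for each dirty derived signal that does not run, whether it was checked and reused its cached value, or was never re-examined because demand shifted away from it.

First evaluation (everything demanded from the output):
  node1 = max2(8, 7) = 8
  node2 = suml([-5, 8, 9, -4, 9]) = 17
  node4 = max2(17, 8) = 17
  node6 = min2(17, 17) = 17

Propagation after the edit:
  node1: runs — input4 8->-3; result 7.
  node4: runs — node1 8->7; result 17 (same value as before).
  node6: checked — values it read are unchanged (node4 unchanged, node2 unchanged); reused cached 17 without running.

Key observation: the change is absorbed at node4 — it re-runs but produces the same value, and the output's value is unchanged.

Marked dirty: node1, node4, node6.
Derived signals that run: node1, node4 — 2 in total.
Checked but reused from cache: node6.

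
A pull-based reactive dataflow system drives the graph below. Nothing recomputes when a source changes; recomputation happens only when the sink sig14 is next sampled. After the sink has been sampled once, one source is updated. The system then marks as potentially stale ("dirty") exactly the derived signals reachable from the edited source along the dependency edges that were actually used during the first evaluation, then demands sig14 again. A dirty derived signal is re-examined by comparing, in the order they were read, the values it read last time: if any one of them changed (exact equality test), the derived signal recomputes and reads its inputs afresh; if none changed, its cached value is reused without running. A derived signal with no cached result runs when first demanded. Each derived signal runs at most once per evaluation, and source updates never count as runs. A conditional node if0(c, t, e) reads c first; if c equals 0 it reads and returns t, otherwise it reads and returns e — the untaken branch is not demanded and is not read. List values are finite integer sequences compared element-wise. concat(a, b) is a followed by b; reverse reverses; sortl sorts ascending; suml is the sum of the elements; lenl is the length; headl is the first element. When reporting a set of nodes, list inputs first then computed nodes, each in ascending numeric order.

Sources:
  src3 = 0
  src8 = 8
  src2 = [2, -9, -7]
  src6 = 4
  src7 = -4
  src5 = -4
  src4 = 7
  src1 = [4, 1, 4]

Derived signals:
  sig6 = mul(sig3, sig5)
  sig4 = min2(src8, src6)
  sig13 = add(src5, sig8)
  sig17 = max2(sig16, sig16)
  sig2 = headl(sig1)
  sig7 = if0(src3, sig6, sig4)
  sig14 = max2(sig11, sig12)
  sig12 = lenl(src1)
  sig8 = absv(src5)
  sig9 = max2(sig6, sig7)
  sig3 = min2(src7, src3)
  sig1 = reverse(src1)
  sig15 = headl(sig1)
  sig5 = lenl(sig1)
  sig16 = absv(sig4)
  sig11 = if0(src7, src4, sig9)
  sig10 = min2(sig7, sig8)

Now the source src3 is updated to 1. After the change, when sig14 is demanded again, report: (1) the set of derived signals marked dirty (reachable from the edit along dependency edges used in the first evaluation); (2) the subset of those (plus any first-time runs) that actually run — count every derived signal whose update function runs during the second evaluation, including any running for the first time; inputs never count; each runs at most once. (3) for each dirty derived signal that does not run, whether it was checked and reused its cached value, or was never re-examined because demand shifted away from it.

Marked dirty: sig3, sig6, sig7, sig9, sig11, sig14.
Derived signals that run: sig3, sig4, sig7, sig9, sig11, sig14 — 6 in total.
Checked but reused from cache: sig6.
Key observation: a condition flipped, so demand reaches new nodes — sig4 runs for the first time.

First evaluation (everything demanded from the output):
  sig1 = reverse([4, 1, 4]) = [4, 1, 4]
  sig3 = min2(-4, 0) = -4
  sig5 = lenl([4, 1, 4]) = 3
  sig6 = mul(-4, 3) = -12
  sig7 = if0(src3=0 -> then branch sig6) = -12
  sig9 = max2(-12, -12) = -12
  sig11 = if0(src7=-4 -> else branch sig9) = -12
  sig12 = lenl([4, 1, 4]) = 3
  sig14 = max2(-12, 3) = 3

Propagation after the edit:
  sig3: runs — src3 0->1; result -4 (same value as before).
  sig4: demanded for the first time — runs, produces 4.
  sig6: checked — values it read are unchanged (sig3 unchanged, sig5 unchanged); reused cached -12 without running.
  sig7: runs — src3 0->1; result 4.
  sig9: runs — sig7 -12->4; result 4.
  sig11: runs — sig9 -12->4; result 4.
  sig14: runs — sig11 -12->4; result 4.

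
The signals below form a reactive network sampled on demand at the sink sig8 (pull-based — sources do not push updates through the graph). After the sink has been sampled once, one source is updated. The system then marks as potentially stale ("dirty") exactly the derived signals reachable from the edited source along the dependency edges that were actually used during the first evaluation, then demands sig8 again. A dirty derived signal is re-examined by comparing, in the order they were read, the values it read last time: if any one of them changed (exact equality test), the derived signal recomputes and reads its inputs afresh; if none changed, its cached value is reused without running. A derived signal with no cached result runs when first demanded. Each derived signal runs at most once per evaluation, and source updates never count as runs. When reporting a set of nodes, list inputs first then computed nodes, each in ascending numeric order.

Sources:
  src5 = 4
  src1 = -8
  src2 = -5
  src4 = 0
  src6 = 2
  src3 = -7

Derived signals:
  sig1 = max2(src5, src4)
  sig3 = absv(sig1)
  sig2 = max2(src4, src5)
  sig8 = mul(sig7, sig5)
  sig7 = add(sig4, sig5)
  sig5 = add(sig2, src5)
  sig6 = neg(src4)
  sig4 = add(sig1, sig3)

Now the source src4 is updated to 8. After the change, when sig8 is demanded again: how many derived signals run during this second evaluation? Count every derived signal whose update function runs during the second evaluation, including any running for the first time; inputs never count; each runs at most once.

Run set: sig1, sig2, sig3, sig4, sig5, sig7, sig8 (7 run).

Initial pass — values computed on the first demand:
  sig1 = max2(4, 0) = 4
  sig2 = max2(0, 4) = 4
  sig3 = absv(4) = 4
  sig4 = add(4, 4) = 8
  sig5 = add(4, 4) = 8
  sig7 = add(8, 8) = 16
  sig8 = mul(16, 8) = 128

Second demand — change propagation:
  sig1: re-runs because src4 0->8; new result 8.
  sig2: re-runs because src4 0->8; new result 8.
  sig3: re-runs because sig1 4->8; new result 8.
  sig4: re-runs because sig1 4->8; sig3 4->8; new result 16.
  sig5: re-runs because sig2 4->8; new result 12.
  sig7: re-runs because sig4 8->16; sig5 8->12; new result 28.
  sig8: re-runs because sig7 16->28; sig5 8->12; new result 336.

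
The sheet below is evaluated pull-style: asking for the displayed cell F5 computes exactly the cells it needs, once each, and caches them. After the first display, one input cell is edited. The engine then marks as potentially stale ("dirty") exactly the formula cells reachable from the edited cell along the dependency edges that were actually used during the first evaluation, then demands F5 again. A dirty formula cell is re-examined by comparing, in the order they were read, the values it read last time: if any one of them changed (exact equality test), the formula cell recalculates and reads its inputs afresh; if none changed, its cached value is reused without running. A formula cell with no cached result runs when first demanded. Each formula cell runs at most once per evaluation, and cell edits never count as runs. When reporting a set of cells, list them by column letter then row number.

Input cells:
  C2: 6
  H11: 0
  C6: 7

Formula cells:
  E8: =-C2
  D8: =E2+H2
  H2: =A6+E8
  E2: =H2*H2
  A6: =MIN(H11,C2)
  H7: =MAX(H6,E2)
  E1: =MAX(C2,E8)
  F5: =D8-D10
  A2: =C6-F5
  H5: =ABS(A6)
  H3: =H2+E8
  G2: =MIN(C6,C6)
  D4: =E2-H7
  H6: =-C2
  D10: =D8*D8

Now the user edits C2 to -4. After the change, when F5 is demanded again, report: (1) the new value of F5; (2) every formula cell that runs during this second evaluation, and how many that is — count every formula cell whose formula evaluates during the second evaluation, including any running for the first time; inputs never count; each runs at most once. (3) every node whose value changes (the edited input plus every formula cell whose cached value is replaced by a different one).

Demanding F5 again yields 0.
7 formula cells run: A6, D8, D10, E2, E8, F5, H2.
The nodes whose values change: A6, C2, D8, D10, E2, E8, F5, H2.

First demand of the output computes:
  A6 = MIN(0, 6) = 0
  E8 = -(6) = -6
  H2 = 0 + -6 = -6
  E2 = -6 * -6 = 36
  D8 = 36 + -6 = 30
  D10 = 30 * 30 = 900
  F5 = 30 - 900 = -870

After the edit, cleaning proceeds:
  A6: a read changed (C2 6->-4) — executes, giving -4.
  E8: a read changed (C2 6->-4) — executes, giving 4.
  H2: a read changed (A6 0->-4; E8 -6->4) — executes, giving 0.
  E2: a read changed (H2 -6->0; H2 -6->0) — executes, giving 0.
  D8: a read changed (E2 36->0; H2 -6->0) — executes, giving 0.
  D10: a read changed (D8 30->0; D8 30->0) — executes, giving 0.
  F5: a read changed (D8 30->0; D10 900->0) — executes, giving 0.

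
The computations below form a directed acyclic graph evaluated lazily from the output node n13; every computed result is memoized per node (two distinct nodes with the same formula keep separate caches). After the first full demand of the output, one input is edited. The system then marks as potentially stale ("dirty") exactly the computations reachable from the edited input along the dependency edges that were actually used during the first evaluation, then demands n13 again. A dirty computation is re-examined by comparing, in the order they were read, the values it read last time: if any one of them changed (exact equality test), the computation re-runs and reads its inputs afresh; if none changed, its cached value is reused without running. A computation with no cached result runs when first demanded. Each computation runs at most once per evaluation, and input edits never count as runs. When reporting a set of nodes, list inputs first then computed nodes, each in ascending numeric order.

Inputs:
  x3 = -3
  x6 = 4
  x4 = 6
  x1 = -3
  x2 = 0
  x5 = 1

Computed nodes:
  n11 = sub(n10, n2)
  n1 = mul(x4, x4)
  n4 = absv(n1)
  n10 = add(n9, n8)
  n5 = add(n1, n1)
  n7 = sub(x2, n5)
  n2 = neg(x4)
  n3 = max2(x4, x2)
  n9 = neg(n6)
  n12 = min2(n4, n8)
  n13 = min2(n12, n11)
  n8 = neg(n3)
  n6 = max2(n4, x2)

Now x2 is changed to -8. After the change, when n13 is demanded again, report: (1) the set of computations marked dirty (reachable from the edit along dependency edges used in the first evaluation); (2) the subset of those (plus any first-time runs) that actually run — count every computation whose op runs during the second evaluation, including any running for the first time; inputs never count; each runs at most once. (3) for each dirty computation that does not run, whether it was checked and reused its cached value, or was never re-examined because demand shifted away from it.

The edit dirties: n3, n6, n8, n9, n10, n11, n12, n13.
2 computations run: n3, n6.
Cache hits after checking: n8, n9, n10, n11, n12, n13.
Note where the cutoff bites: n8 is checked, finds nothing changed, and keeps its cache.

First demand of the output computes:
  n1 = mul(6, 6) = 36
  n2 = neg(6) = -6
  n3 = max2(6, 0) = 6
  n4 = absv(36) = 36
  n6 = max2(36, 0) = 36
  n8 = neg(6) = -6
  n9 = neg(36) = -36
  n10 = add(-36, -6) = -42
  n11 = sub(-42, -6) = -36
  n12 = min2(36, -6) = -6
  n13 = min2(-6, -36) = -36

After the edit, cleaning proceeds:
  n3: a read changed (x2 0->-8) — executes, giving 6 — identical to its old value.
  n6: a read changed (x2 0->-8) — executes, giving 36 — identical to its old value.
  n8: dirty, but its reads are unchanged (n3 unchanged); cached -6 stands.
  n9: dirty, but its reads are unchanged (n6 unchanged); cached -36 stands.
  n10: dirty, but its reads are unchanged (n9 unchanged, n8 unchanged); cached -42 stands.
  n11: dirty, but its reads are unchanged (n10 unchanged, n2 unchanged); cached -36 stands.
  n12: dirty, but its reads are unchanged (n4 unchanged, n8 unchanged); cached -6 stands.
  n13: dirty, but its reads are unchanged (n12 unchanged, n11 unchanged); cached -36 stands.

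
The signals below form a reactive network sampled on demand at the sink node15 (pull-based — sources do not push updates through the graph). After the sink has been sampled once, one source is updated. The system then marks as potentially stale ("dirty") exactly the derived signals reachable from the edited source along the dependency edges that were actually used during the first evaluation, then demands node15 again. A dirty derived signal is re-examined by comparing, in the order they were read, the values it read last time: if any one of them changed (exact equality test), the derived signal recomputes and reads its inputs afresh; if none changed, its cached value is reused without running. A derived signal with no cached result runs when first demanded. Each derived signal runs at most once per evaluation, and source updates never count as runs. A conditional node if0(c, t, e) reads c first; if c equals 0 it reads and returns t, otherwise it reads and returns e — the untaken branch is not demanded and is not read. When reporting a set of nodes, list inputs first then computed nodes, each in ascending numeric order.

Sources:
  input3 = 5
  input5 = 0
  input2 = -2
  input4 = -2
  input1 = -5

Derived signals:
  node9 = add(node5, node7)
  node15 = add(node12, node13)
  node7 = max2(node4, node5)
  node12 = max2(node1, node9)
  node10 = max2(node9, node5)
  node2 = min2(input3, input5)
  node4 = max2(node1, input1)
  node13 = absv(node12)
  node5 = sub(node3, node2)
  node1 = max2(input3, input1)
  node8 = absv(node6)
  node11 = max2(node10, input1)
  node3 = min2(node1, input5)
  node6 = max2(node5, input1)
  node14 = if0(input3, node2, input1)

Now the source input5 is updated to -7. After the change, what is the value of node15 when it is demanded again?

node15 now evaluates to 10.
The important point: node5 recomputes to an identical value, and the output ends up unchanged.

Initial pass — values computed on the first demand:
  node1 = max2(5, -5) = 5
  node2 = min2(5, 0) = 0
  node3 = min2(5, 0) = 0
  node4 = max2(5, -5) = 5
  node5 = sub(0, 0) = 0
  node7 = max2(5, 0) = 5
  node9 = add(0, 5) = 5
  node12 = max2(5, 5) = 5
  node13 = absv(5) = 5
  node15 = add(5, 5) = 10

Second demand — change propagation:
  node2: re-runs because input5 0->-7; new result -7.
  node3: re-runs because input5 0->-7; new result -7.
  node5: re-runs because node3 0->-7; node2 0->-7; new result 0 (unchanged).
  node7: re-examined; everything it read last time is the same (node4 unchanged, node5 unchanged) — cache 5 kept, no run.
  node9: re-examined; everything it read last time is the same (node5 unchanged, node7 unchanged) — cache 5 kept, no run.
  node12: re-examined; everything it read last time is the same (node1 unchanged, node9 unchanged) — cache 5 kept, no run.
  node13: re-examined; everything it read last time is the same (node12 unchanged) — cache 5 kept, no run.
  node15: re-examined; everything it read last time is the same (node12 unchanged, node13 unchanged) — cache 10 kept, no run.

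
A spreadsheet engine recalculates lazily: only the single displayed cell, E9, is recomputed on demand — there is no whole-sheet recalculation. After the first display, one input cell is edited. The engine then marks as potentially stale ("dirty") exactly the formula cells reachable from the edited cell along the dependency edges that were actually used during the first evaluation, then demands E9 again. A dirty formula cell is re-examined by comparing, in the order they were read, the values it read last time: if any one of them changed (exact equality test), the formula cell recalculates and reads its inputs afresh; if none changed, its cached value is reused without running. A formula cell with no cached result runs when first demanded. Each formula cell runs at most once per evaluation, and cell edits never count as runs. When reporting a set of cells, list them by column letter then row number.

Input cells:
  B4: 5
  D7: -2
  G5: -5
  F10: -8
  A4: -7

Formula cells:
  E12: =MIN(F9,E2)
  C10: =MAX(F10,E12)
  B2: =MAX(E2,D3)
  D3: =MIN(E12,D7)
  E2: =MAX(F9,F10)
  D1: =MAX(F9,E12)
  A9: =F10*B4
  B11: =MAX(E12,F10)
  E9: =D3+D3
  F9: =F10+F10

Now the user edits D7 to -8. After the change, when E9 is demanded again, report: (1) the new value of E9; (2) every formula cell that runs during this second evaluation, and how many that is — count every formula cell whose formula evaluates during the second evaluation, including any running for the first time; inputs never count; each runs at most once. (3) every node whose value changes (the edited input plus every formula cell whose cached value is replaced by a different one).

First evaluation (everything demanded from the output):
  F9 = -8 + -8 = -16
  E2 = MAX(-16, -8) = -8
  E12 = MIN(-16, -8) = -16
  D3 = MIN(-16, -2) = -16
  E9 = -16 + -16 = -32

Propagation after the edit:
  D3: runs — D7 -2->-8; result -16 (same value as before).
  E9: checked — values it read are unchanged (D3 unchanged, D3 unchanged); reused cached -32 without running.

Key observation: the change is absorbed at D3 — it re-runs but produces the same value, and the output's value is unchanged.

New value of E9: -32.
Formula cells that run: D3 — 1 in total.
Values that change: D7.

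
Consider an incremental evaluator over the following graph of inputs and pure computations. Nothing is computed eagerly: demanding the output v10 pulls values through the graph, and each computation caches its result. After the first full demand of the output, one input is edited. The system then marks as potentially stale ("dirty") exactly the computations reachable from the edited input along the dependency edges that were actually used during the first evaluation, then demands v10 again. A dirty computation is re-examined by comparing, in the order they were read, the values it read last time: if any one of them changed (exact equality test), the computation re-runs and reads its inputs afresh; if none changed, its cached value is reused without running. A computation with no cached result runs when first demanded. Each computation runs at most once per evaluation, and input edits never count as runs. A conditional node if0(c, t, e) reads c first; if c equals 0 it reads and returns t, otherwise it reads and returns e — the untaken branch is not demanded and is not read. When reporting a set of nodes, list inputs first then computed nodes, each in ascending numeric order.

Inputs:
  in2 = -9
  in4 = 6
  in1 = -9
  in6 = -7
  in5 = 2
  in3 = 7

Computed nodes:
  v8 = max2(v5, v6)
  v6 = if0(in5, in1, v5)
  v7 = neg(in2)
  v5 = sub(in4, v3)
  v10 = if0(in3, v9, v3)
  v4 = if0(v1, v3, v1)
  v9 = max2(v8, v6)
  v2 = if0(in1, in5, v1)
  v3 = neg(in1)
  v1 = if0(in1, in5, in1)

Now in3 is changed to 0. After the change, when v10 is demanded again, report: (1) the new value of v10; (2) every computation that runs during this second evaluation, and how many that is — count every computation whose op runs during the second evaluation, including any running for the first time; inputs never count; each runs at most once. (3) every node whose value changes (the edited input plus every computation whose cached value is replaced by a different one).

v10 now evaluates to -3.
Run set: v5, v6, v8, v9, v10 (5 run).
Changed values: in3, v10.
The important point: the flipped condition pulls in fresh nodes; v5, v6, v8, v9 run for the first time.

Initial pass — values computed on the first demand:
  v3 = neg(-9) = 9
  v10 = if0(in3=7 -> else branch v3) = 9

Second demand — change propagation:
  v5: newly demanded (no cache) — executes and yields -3.
  v6: newly demanded (no cache) — executes and yields -3.
  v8: newly demanded (no cache) — executes and yields -3.
  v9: newly demanded (no cache) — executes and yields -3.
  v10: re-runs because in3 7->0; new result -3.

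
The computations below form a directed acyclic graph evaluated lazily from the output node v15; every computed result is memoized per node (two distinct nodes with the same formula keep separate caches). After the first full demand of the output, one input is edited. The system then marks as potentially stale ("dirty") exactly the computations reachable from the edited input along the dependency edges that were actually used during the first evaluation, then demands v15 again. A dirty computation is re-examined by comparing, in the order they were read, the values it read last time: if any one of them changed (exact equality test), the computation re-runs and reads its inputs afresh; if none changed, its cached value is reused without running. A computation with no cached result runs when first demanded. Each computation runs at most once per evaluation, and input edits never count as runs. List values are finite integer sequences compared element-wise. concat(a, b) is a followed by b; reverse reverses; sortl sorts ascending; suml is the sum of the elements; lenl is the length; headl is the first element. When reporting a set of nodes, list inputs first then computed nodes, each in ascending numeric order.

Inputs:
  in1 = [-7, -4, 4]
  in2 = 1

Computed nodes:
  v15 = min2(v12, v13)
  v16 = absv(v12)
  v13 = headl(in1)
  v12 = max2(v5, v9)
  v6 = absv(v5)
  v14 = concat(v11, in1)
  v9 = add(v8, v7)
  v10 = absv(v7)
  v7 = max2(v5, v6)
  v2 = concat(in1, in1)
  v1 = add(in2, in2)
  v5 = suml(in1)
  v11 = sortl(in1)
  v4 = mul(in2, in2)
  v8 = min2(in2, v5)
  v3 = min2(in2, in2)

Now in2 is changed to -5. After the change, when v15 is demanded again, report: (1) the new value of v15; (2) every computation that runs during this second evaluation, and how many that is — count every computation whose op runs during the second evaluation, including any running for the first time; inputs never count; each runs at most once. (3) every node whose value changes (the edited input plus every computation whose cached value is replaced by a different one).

Demanding v15 again yields -7.
1 computations run: v8.
The nodes whose values change: in2.
Note the absorption at v8: it re-runs yet its value is the same, leaving the output's value untouched.

First demand of the output computes:
  v5 = suml([-7, -4, 4]) = -7
  v6 = absv(-7) = 7
  v7 = max2(-7, 7) = 7
  v8 = min2(1, -7) = -7
  v9 = add(-7, 7) = 0
  v12 = max2(-7, 0) = 0
  v13 = headl([-7, -4, 4]) = -7
  v15 = min2(0, -7) = -7

After the edit, cleaning proceeds:
  v8: a read changed (in2 1->-5) — executes, giving -7 — identical to its old value.
  v9: dirty, but its reads are unchanged (v8 unchanged, v7 unchanged); cached 0 stands.
  v12: dirty, but its reads are unchanged (v5 unchanged, v9 unchanged); cached 0 stands.
  v15: dirty, but its reads are unchanged (v12 unchanged, v13 unchanged); cached -7 stands.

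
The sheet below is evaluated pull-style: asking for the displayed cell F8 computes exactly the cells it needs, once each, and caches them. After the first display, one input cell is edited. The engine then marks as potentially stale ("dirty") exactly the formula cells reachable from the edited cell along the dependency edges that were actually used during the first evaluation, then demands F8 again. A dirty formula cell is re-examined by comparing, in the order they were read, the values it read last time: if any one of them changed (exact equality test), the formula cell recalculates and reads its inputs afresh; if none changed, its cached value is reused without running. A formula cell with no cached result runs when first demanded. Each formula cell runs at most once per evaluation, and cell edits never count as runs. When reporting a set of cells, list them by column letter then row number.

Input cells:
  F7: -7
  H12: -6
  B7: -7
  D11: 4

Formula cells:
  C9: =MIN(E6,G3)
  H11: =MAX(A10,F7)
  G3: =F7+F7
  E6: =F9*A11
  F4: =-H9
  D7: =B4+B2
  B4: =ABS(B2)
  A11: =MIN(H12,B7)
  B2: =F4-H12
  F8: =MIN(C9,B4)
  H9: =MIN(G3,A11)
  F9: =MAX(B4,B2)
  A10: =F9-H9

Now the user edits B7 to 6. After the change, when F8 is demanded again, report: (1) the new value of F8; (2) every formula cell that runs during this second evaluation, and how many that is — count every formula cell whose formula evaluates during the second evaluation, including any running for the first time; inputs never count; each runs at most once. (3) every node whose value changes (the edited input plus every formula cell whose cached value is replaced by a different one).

Demanding F8 again yields -120.
5 formula cells run: A11, C9, E6, F8, H9.
The nodes whose values change: A11, B7, C9, E6, F8.
Note where the cutoff bites: F4 is checked, finds nothing changed, and keeps its cache.

First demand of the output computes:
  A11 = MIN(-6, -7) = -7
  G3 = -7 + -7 = -14
  H9 = MIN(-14, -7) = -14
  F4 = -(-14) = 14
  B2 = 14 - -6 = 20
  B4 = ABS(20) = 20
  F9 = MAX(20, 20) = 20
  E6 = 20 * -7 = -140
  C9 = MIN(-140, -14) = -140
  F8 = MIN(-140, 20) = -140

After the edit, cleaning proceeds:
  A11: a read changed (B7 -7->6) — executes, giving -6.
  H9: a read changed (A11 -7->-6) — executes, giving -14 — identical to its old value.
  F4: dirty, but its reads are unchanged (H9 unchanged); cached 14 stands.
  B2: dirty, but its reads are unchanged (F4 unchanged, H12 unchanged); cached 20 stands.
  B4: dirty, but its reads are unchanged (B2 unchanged); cached 20 stands.
  F9: dirty, but its reads are unchanged (B4 unchanged, B2 unchanged); cached 20 stands.
  E6: a read changed (A11 -7->-6) — executes, giving -120.
  C9: a read changed (E6 -140->-120) — executes, giving -120.
  F8: a read changed (C9 -140->-120) — executes, giving -120.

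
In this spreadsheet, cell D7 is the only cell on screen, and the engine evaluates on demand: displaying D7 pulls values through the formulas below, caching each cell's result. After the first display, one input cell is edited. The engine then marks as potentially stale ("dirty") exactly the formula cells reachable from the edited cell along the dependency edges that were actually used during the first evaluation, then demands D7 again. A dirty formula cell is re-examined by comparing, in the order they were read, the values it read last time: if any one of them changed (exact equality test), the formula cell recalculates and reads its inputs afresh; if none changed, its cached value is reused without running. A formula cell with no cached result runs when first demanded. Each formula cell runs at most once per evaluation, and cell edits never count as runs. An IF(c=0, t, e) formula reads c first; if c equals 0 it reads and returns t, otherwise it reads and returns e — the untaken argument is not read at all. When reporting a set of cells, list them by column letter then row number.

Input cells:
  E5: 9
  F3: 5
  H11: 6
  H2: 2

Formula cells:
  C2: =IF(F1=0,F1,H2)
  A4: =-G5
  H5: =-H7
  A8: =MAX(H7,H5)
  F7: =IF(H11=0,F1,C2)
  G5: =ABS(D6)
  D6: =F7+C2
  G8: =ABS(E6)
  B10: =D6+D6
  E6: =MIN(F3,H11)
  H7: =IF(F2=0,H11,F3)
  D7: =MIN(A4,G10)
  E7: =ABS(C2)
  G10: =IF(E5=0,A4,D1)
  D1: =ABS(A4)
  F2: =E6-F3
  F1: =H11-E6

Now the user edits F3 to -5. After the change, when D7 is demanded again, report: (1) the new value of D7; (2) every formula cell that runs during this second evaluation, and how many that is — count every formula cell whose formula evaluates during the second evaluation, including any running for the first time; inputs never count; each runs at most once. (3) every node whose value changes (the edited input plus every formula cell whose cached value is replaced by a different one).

Initial pass — values computed on the first demand:
  E6 = MIN(5, 6) = 5
  F1 = 6 - 5 = 1
  C2 = IF(F1=0: F1=1 -> else branch H2) = 2
  F7 = IF(H11=0: H11=6 -> else branch C2) = 2
  D6 = 2 + 2 = 4
  G5 = ABS(4) = 4
  A4 = -(4) = -4
  D1 = ABS(-4) = 4
  G10 = IF(E5=0: E5=9 -> else branch D1) = 4
  D7 = MIN(-4, 4) = -4

Second demand — change propagation:
  E6: re-runs because F3 5->-5; new result -5.
  F1: re-runs because E6 5->-5; new result 11.
  C2: re-runs because F1 1->11; new result 2 (unchanged).
  F7: re-examined; everything it read last time is the same (H11 unchanged, C2 unchanged) — cache 2 kept, no run.
  D6: re-examined; everything it read last time is the same (F7 unchanged, C2 unchanged) — cache 4 kept, no run.
  G5: re-examined; everything it read last time is the same (D6 unchanged) — cache 4 kept, no run.
  A4: re-examined; everything it read last time is the same (G5 unchanged) — cache -4 kept, no run.
  D1: re-examined; everything it read last time is the same (A4 unchanged) — cache 4 kept, no run.
  G10: re-examined; everything it read last time is the same (E5 unchanged, D1 unchanged) — cache 4 kept, no run.
  D7: re-examined; everything it read last time is the same (A4 unchanged, G10 unchanged) — cache -4 kept, no run.

The important point: C2 recomputes to an identical value, and the output ends up unchanged.

D7 now evaluates to -4.
Run set: C2, E6, F1 (3 run).
Changed values: E6, F1, F3.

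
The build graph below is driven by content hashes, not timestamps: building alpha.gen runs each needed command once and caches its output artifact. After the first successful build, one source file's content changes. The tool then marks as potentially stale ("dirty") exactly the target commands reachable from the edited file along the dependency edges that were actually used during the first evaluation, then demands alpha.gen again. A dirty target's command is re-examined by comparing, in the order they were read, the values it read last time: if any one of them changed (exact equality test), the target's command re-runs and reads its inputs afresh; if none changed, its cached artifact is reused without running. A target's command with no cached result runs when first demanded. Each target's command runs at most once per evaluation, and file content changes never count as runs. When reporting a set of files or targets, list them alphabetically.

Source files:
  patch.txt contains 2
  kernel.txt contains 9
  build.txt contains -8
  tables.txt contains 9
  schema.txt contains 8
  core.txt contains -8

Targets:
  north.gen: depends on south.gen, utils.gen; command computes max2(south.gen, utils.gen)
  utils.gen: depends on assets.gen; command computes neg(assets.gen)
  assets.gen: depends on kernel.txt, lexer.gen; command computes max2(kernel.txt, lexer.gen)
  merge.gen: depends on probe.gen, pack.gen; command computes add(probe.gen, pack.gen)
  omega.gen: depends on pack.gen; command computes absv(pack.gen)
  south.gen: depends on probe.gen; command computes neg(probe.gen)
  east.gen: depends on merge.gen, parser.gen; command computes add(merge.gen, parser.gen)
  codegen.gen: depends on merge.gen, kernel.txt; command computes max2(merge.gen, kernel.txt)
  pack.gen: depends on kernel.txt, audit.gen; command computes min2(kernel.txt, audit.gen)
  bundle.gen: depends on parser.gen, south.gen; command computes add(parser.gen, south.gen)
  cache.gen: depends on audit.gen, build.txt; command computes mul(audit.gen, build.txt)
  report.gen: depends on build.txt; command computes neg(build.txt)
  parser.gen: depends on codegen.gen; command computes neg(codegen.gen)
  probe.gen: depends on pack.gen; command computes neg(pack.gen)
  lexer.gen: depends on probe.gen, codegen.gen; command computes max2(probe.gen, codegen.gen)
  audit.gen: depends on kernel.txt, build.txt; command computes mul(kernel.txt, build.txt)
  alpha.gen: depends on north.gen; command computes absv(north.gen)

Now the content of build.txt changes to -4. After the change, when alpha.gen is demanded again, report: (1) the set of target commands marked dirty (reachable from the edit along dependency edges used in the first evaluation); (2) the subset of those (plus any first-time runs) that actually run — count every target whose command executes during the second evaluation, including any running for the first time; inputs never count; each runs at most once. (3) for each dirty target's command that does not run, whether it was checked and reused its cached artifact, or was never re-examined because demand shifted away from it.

Initial pass — values computed on the first demand:
  audit.gen = mul(9, -8) = -72
  pack.gen = min2(9, -72) = -72
  probe.gen = neg(-72) = 72
  merge.gen = add(72, -72) = 0
  codegen.gen = max2(0, 9) = 9
  lexer.gen = max2(72, 9) = 72
  assets.gen = max2(9, 72) = 72
  south.gen = neg(72) = -72
  utils.gen = neg(72) = -72
  north.gen = max2(-72, -72) = -72
  alpha.gen = absv(-72) = 72

Second demand — change propagation:
  audit.gen: re-runs because build.txt -8->-4; new result -36.
  pack.gen: re-runs because audit.gen -72->-36; new result -36.
  probe.gen: re-runs because pack.gen -72->-36; new result 36.
  merge.gen: re-runs because probe.gen 72->36; pack.gen -72->-36; new result 0 (unchanged).
  codegen.gen: re-examined; everything it read last time is the same (merge.gen unchanged, kernel.txt unchanged) — cache 9 kept, no run.
  lexer.gen: re-runs because probe.gen 72->36; new result 36.
  assets.gen: re-runs because lexer.gen 72->36; new result 36.
  south.gen: re-runs because probe.gen 72->36; new result -36.
  utils.gen: re-runs because assets.gen 72->36; new result -36.
  north.gen: re-runs because south.gen -72->-36; utils.gen -72->-36; new result -36.
  alpha.gen: re-runs because north.gen -72->-36; new result 36.

The important point: at codegen.gen every value read last time is unchanged, so the dirty flag clears without a run.

Dirty set: alpha.gen, assets.gen, audit.gen, codegen.gen, lexer.gen, merge.gen, north.gen, pack.gen, probe.gen, south.gen, utils.gen.
Run set: alpha.gen, assets.gen, audit.gen, lexer.gen, merge.gen, north.gen, pack.gen, probe.gen, south.gen, utils.gen (10 run).
Re-examined without running (cache reused): codegen.gen.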